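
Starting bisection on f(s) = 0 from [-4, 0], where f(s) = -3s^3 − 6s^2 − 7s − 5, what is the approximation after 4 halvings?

-1.25

f(-2) = 9 > 0, so the root lies in [-2, 0]
f(-1) = -1 < 0, so the root lies in [-2, -1]
f(-1.5) = 2.125 > 0, so the root lies in [-1.5, -1]
f(-1.25) = 0.2344 > 0, so the root lies in [-1.25, -1]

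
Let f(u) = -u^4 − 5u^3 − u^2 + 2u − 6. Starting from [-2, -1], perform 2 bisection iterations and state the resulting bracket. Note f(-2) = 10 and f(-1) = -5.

u = -1.5 gives f = 0.5625, positive; keep [-1.5, -1]
u = -1.25 gives f = -2.738281, negative; keep [-1.5, -1.25]

[-1.5, -1.25]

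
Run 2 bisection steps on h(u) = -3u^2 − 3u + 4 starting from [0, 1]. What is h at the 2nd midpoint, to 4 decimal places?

0.0625

h(0.5) = 1.75 > 0, so the root lies in [0.5, 1]
h(0.75) = 0.0625 > 0, so the root lies in [0.75, 1]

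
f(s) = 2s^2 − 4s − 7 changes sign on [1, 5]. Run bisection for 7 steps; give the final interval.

[3.09375, 3.125]

m = 3, f(m) = -1 (−); new bracket [3, 5]
m = 4, f(m) = 9 (+); new bracket [3, 4]
m = 3.5, f(m) = 3.5 (+); new bracket [3, 3.5]
m = 3.25, f(m) = 1.125 (+); new bracket [3, 3.25]
m = 3.125, f(m) = 0.0312 (+); new bracket [3, 3.125]
m = 3.0625, f(m) = -0.4922 (−); new bracket [3.0625, 3.125]
m = 3.09375, f(m) = -0.2324 (−); new bracket [3.09375, 3.125]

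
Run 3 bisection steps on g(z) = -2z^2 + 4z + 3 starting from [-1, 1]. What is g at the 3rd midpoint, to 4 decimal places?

m = 0, g(m) = 3 (+); new bracket [-1, 0]
m = -0.5, g(m) = 0.5 (+); new bracket [-1, -0.5]
m = -0.75, g(m) = -1.125 (−); new bracket [-0.75, -0.5]

-1.1250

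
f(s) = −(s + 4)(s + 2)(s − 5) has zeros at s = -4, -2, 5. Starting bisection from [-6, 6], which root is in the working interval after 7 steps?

s = 0 gives f = 40, positive; keep [0, 6]
s = 3 gives f = 70, positive; keep [3, 6]
s = 4.5 gives f = 27.625, positive; keep [4.5, 6]
s = 5.25 gives f = -16.7656, negative; keep [4.5, 5.25]
s = 4.875 gives f = 7.627, positive; keep [4.875, 5.25]
s = 5.0625 gives f = -4.0002, negative; keep [4.875, 5.0625]
s = 4.96875 gives f = 1.9532, positive; keep [4.96875, 5.0625]

5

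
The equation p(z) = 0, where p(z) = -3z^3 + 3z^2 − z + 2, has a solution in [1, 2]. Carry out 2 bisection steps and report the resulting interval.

p(1.5) = -2.875 < 0, so the root lies in [1, 1.5]
p(1.25) = -0.421875 < 0, so the root lies in [1, 1.25]

[1, 1.25]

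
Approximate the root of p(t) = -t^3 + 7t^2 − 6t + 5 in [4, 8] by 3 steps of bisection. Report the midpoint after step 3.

6.5

m = 6, p(m) = 5 (+); new bracket [6, 8]
m = 7, p(m) = -37 (−); new bracket [6, 7]
m = 6.5, p(m) = -12.875 (−); new bracket [6, 6.5]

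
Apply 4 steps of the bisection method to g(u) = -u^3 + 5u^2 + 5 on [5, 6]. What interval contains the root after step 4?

[5.125, 5.1875]

u = 5.5 gives g = -10.125, negative; keep [5, 5.5]
u = 5.25 gives g = -1.890625, negative; keep [5, 5.25]
u = 5.125 gives g = 1.716797, positive; keep [5.125, 5.25]
u = 5.1875 gives g = -0.0457, negative; keep [5.125, 5.1875]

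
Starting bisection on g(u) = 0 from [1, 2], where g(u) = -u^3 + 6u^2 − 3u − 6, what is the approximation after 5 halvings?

1.53125

u = 1.5 gives g = -0.375, negative; keep [1.5, 2]
u = 1.75 gives g = 1.765625, positive; keep [1.5, 1.75]
u = 1.625 gives g = 0.677734, positive; keep [1.5, 1.625]
u = 1.5625 gives g = 0.1462, positive; keep [1.5, 1.5625]
u = 1.53125 gives g = -0.1158, negative; keep [1.53125, 1.5625]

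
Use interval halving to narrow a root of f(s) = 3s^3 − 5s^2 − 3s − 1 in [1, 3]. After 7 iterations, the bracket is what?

[2.1875, 2.203125]

m = 2, f(m) = -3 (−); new bracket [2, 3]
m = 2.5, f(m) = 7.125 (+); new bracket [2, 2.5]
m = 2.25, f(m) = 1.109375 (+); new bracket [2, 2.25]
m = 2.125, f(m) = -1.166 (−); new bracket [2.125, 2.25]
m = 2.1875, f(m) = -0.0857 (−); new bracket [2.1875, 2.25]
m = 2.21875, f(m) = 0.4972 (+); new bracket [2.1875, 2.21875]
m = 2.203125, f(m) = 0.2021 (+); new bracket [2.1875, 2.203125]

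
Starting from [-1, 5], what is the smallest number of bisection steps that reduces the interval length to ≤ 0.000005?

Width after n steps is 6/2^n. Need 2^n ≥ 6/0.000005 = 1200000.
2^20 = 1048576 < 1200000 ≤ 2^21 = 2097152, so n = 21.

21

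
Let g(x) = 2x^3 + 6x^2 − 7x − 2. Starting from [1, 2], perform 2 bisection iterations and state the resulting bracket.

[1, 1.25]

g(1.5) = 7.75 > 0, so the root lies in [1, 1.5]
g(1.25) = 2.53125 > 0, so the root lies in [1, 1.25]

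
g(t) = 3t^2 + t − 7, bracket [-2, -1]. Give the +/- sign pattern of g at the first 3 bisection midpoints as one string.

-+-

g(-1.5) = -1.75 < 0, so the root lies in [-2, -1.5]
g(-1.75) = 0.4375 > 0, so the root lies in [-1.75, -1.5]
g(-1.625) = -0.703125 < 0, so the root lies in [-1.75, -1.625]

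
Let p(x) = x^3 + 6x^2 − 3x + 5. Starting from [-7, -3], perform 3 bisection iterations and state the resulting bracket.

x = -5 gives p = 45, positive; keep [-7, -5]
x = -6 gives p = 23, positive; keep [-7, -6]
x = -6.5 gives p = 3.375, positive; keep [-7, -6.5]

[-7, -6.5]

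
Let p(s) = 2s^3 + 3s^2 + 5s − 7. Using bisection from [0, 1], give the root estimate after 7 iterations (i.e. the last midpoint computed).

m = 0.5, p(m) = -3.5 (−); new bracket [0.5, 1]
m = 0.75, p(m) = -0.71875 (−); new bracket [0.75, 1]
m = 0.875, p(m) = 1.011719 (+); new bracket [0.75, 0.875]
m = 0.8125, p(m) = 0.1157 (+); new bracket [0.75, 0.8125]
m = 0.78125, p(m) = -0.309 (−); new bracket [0.78125, 0.8125]
m = 0.796875, p(m) = -0.0985 (−); new bracket [0.796875, 0.8125]
m = 0.8046875, p(m) = 0.0081 (+); new bracket [0.796875, 0.8046875]

0.8046875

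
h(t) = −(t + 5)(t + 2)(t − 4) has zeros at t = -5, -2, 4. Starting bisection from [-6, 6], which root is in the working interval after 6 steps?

midpoint 0: h = 40 > 0 → [0, 6]
midpoint 3: h = 40 > 0 → [3, 6]
midpoint 4.5: h = -30.875 < 0 → [3, 4.5]
midpoint 3.75: h = 12.5781 > 0 → [3.75, 4.5]
midpoint 4.125: h = -6.9863 < 0 → [3.75, 4.125]
midpoint 3.9375: h = 3.3167 > 0 → [3.9375, 4.125]

4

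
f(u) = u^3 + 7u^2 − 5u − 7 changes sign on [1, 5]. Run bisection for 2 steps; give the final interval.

midpoint 3: f = 68 > 0 → [1, 3]
midpoint 2: f = 19 > 0 → [1, 2]

[1, 2]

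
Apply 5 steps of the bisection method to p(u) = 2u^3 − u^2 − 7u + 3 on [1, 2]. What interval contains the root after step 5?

p(1.5) = -3 < 0, so the root lies in [1.5, 2]
p(1.75) = -1.59375 < 0, so the root lies in [1.75, 2]
p(1.875) = -0.457031 < 0, so the root lies in [1.875, 2]
p(1.9375) = 0.23 > 0, so the root lies in [1.875, 1.9375]
p(1.90625) = -0.1237 < 0, so the root lies in [1.90625, 1.9375]

[1.90625, 1.9375]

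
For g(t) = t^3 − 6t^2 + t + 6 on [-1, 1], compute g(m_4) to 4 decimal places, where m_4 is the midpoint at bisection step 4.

-0.1387

g(0) = 6 > 0, so the root lies in [-1, 0]
g(-0.5) = 3.875 > 0, so the root lies in [-1, -0.5]
g(-0.75) = 1.453125 > 0, so the root lies in [-1, -0.75]
g(-0.875) = -0.1387 < 0, so the root lies in [-0.875, -0.75]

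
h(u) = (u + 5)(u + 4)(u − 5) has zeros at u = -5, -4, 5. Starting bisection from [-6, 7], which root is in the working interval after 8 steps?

u = 0.5 gives h = -111.375, negative; keep [0.5, 7]
u = 3.75 gives h = -84.765625, negative; keep [3.75, 7]
u = 5.375 gives h = 36.474609, positive; keep [3.75, 5.375]
u = 4.5625 gives h = -35.822, negative; keep [4.5625, 5.375]
u = 4.96875 gives h = -2.794, negative; keep [4.96875, 5.375]
u = 5.171875 gives h = 16.0351, positive; keep [4.96875, 5.171875]
u = 5.0703125 gives h = 6.4224, positive; keep [4.96875, 5.0703125]
u = 5.01953125 gives h = 1.7651, positive; keep [4.96875, 5.01953125]

5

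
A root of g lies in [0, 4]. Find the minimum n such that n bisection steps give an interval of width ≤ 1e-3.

12

Width after n steps is 4/2^n. Need 2^n ≥ 4/1e-3 = 4000.
2^11 = 2048 < 4000 ≤ 2^12 = 4096, so n = 12.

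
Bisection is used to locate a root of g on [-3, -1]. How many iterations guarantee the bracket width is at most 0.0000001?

Width after n steps is 2/2^n. Need 2^n ≥ 2/0.0000001 = 20000000.
2^24 = 16777216 < 20000000 ≤ 2^25 = 33554432, so n = 25.

25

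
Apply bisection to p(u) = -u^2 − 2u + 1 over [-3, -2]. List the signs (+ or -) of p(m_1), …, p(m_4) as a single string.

-++-

u = -2.5 gives p = -0.25, negative; keep [-2.5, -2]
u = -2.25 gives p = 0.4375, positive; keep [-2.5, -2.25]
u = -2.375 gives p = 0.109375, positive; keep [-2.5, -2.375]
u = -2.4375 gives p = -0.0664, negative; keep [-2.4375, -2.375]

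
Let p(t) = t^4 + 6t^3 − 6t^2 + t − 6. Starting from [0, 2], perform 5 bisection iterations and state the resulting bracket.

[1.1875, 1.25]

m = 1, p(m) = -4 (−); new bracket [1, 2]
m = 1.5, p(m) = 7.3125 (+); new bracket [1, 1.5]
m = 1.25, p(m) = 0.035156 (+); new bracket [1, 1.25]
m = 1.125, p(m) = -2.324 (−); new bracket [1.125, 1.25]
m = 1.1875, p(m) = -1.2375 (−); new bracket [1.1875, 1.25]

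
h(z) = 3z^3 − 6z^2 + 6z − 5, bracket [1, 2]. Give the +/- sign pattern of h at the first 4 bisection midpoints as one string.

midpoint 1.5: h = 0.625 > 0 → [1, 1.5]
midpoint 1.25: h = -1.015625 < 0 → [1.25, 1.5]
midpoint 1.375: h = -0.294922 < 0 → [1.375, 1.5]
midpoint 1.4375: h = 0.1379 > 0 → [1.375, 1.4375]

+--+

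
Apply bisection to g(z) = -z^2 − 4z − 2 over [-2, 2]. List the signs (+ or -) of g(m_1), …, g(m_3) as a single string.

-+-

g(0) = -2 < 0, so the root lies in [-2, 0]
g(-1) = 1 > 0, so the root lies in [-1, 0]
g(-0.5) = -0.25 < 0, so the root lies in [-1, -0.5]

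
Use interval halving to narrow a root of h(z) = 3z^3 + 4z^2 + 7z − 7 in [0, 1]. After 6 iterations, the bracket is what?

m = 0.5, h(m) = -2.125 (−); new bracket [0.5, 1]
m = 0.75, h(m) = 1.765625 (+); new bracket [0.5, 0.75]
m = 0.625, h(m) = -0.330078 (−); new bracket [0.625, 0.75]
m = 0.6875, h(m) = 0.678 (+); new bracket [0.625, 0.6875]
m = 0.65625, h(m) = 0.1643 (+); new bracket [0.625, 0.65625]
m = 0.640625, h(m) = -0.0853 (−); new bracket [0.640625, 0.65625]

[0.640625, 0.65625]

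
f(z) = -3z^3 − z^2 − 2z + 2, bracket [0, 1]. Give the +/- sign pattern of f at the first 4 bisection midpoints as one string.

+--+

f(0.5) = 0.375 > 0, so the root lies in [0.5, 1]
f(0.75) = -1.328125 < 0, so the root lies in [0.5, 0.75]
f(0.625) = -0.373047 < 0, so the root lies in [0.5, 0.625]
f(0.5625) = 0.0247 > 0, so the root lies in [0.5625, 0.625]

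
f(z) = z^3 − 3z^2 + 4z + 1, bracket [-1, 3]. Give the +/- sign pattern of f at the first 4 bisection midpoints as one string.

m = 1, f(m) = 3 (+); new bracket [-1, 1]
m = 0, f(m) = 1 (+); new bracket [-1, 0]
m = -0.5, f(m) = -1.875 (−); new bracket [-0.5, 0]
m = -0.25, f(m) = -0.2031 (−); new bracket [-0.25, 0]

++--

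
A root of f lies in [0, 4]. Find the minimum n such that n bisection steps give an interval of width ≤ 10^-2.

9

Width after n steps is 4/2^n. Need 2^n ≥ 4/10^-2 = 400.
2^8 = 256 < 400 ≤ 2^9 = 512, so n = 9.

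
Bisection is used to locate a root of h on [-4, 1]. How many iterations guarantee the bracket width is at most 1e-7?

26

Width after n steps is 5/2^n. Need 2^n ≥ 5/1e-7 = 50000000.
2^25 = 33554432 < 50000000 ≤ 2^26 = 67108864, so n = 26.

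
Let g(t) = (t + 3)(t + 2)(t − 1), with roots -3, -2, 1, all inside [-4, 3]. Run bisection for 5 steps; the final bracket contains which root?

1

midpoint -0.5: g = -5.625 < 0 → [-0.5, 3]
midpoint 1.25: g = 3.453125 > 0 → [-0.5, 1.25]
midpoint 0.375: g = -5.009766 < 0 → [0.375, 1.25]
midpoint 0.8125: g = -2.0105 < 0 → [0.8125, 1.25]
midpoint 1.03125: g = 0.3819 > 0 → [0.8125, 1.03125]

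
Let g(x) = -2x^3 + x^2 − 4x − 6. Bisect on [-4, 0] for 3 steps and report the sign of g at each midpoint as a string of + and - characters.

g(-2) = 22 > 0, so the root lies in [-2, 0]
g(-1) = 1 > 0, so the root lies in [-1, 0]
g(-0.5) = -3.5 < 0, so the root lies in [-1, -0.5]

++-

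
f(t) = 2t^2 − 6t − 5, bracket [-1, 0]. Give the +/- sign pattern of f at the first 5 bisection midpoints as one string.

-+-+-

f(-0.5) = -1.5 < 0, so the root lies in [-1, -0.5]
f(-0.75) = 0.625 > 0, so the root lies in [-0.75, -0.5]
f(-0.625) = -0.46875 < 0, so the root lies in [-0.75, -0.625]
f(-0.6875) = 0.0703 > 0, so the root lies in [-0.6875, -0.625]
f(-0.65625) = -0.2012 < 0, so the root lies in [-0.6875, -0.65625]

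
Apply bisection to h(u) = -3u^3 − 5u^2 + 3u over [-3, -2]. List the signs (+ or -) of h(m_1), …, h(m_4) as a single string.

u = -2.5 gives h = 8.125, positive; keep [-2.5, -2]
u = -2.25 gives h = 2.109375, positive; keep [-2.25, -2]
u = -2.125 gives h = -0.166016, negative; keep [-2.25, -2.125]
u = -2.1875 gives h = 0.9143, positive; keep [-2.1875, -2.125]

++-+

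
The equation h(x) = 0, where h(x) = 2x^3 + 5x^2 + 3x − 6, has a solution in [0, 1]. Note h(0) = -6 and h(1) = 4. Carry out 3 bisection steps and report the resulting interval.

[0.75, 0.875]

midpoint 0.5: h = -3 < 0 → [0.5, 1]
midpoint 0.75: h = -0.09375 < 0 → [0.75, 1]
midpoint 0.875: h = 1.792969 > 0 → [0.75, 0.875]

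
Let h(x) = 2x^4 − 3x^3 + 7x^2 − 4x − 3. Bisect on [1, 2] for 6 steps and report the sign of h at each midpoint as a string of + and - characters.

m = 1.5, h(m) = 6.75 (+); new bracket [1, 1.5]
m = 1.25, h(m) = 1.960938 (+); new bracket [1, 1.25]
m = 1.125, h(m) = 0.291504 (+); new bracket [1, 1.125]
m = 1.0625, h(m) = -0.3972 (−); new bracket [1.0625, 1.125]
m = 1.09375, h(m) = -0.0641 (−); new bracket [1.09375, 1.125]
m = 1.109375, h(m) = 0.1108 (+); new bracket [1.09375, 1.109375]

+++--+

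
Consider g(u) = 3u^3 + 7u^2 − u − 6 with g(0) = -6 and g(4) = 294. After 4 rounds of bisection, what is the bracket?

g(2) = 44 > 0, so the root lies in [0, 2]
g(1) = 3 > 0, so the root lies in [0, 1]
g(0.5) = -4.375 < 0, so the root lies in [0.5, 1]
g(0.75) = -1.5469 < 0, so the root lies in [0.75, 1]

[0.75, 1]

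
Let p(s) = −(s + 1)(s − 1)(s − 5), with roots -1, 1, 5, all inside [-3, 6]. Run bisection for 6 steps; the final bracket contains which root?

5

p(1.5) = 4.375 > 0, so the root lies in [1.5, 6]
p(3.75) = 16.328125 > 0, so the root lies in [3.75, 6]
p(4.875) = 2.845703 > 0, so the root lies in [4.875, 6]
p(5.4375) = -12.4978 < 0, so the root lies in [4.875, 5.4375]
p(5.15625) = -3.998 < 0, so the root lies in [4.875, 5.15625]
p(5.015625) = -0.3774 < 0, so the root lies in [4.875, 5.015625]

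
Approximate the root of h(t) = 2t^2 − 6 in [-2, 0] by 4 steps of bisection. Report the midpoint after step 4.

-1.625

m = -1, h(m) = -4 (−); new bracket [-2, -1]
m = -1.5, h(m) = -1.5 (−); new bracket [-2, -1.5]
m = -1.75, h(m) = 0.125 (+); new bracket [-1.75, -1.5]
m = -1.625, h(m) = -0.7188 (−); new bracket [-1.75, -1.625]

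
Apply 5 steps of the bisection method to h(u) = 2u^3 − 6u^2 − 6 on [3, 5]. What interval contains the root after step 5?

u = 4 gives h = 26, positive; keep [3, 4]
u = 3.5 gives h = 6.25, positive; keep [3, 3.5]
u = 3.25 gives h = -0.71875, negative; keep [3.25, 3.5]
u = 3.375 gives h = 2.543, positive; keep [3.25, 3.375]
u = 3.3125 gives h = 0.8579, positive; keep [3.25, 3.3125]

[3.25, 3.3125]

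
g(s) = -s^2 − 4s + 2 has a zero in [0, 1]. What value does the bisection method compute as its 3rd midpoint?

m = 0.5, g(m) = -0.25 (−); new bracket [0, 0.5]
m = 0.25, g(m) = 0.9375 (+); new bracket [0.25, 0.5]
m = 0.375, g(m) = 0.359375 (+); new bracket [0.375, 0.5]

0.375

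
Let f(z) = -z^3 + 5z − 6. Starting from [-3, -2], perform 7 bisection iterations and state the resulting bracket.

m = -2.5, f(m) = -2.875 (−); new bracket [-3, -2.5]
m = -2.75, f(m) = 1.046875 (+); new bracket [-2.75, -2.5]
m = -2.625, f(m) = -1.037109 (−); new bracket [-2.75, -2.625]
m = -2.6875, f(m) = -0.0266 (−); new bracket [-2.75, -2.6875]
m = -2.71875, f(m) = 0.5022 (+); new bracket [-2.71875, -2.6875]
m = -2.703125, f(m) = 0.2358 (+); new bracket [-2.703125, -2.6875]
m = -2.6953125, f(m) = 0.1041 (+); new bracket [-2.6953125, -2.6875]

[-2.6953125, -2.6875]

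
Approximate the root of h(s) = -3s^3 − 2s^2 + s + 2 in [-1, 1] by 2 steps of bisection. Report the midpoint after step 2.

m = 0, h(m) = 2 (+); new bracket [0, 1]
m = 0.5, h(m) = 1.625 (+); new bracket [0.5, 1]

0.5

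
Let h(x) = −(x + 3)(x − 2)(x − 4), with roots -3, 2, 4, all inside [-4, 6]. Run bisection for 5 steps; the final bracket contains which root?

h(1) = -12 < 0, so the root lies in [-4, 1]
h(-1.5) = -28.875 < 0, so the root lies in [-4, -1.5]
h(-2.75) = -8.015625 < 0, so the root lies in [-4, -2.75]
h(-3.375) = 14.8652 > 0, so the root lies in [-3.375, -2.75]
h(-3.0625) = 2.2346 > 0, so the root lies in [-3.0625, -2.75]

-3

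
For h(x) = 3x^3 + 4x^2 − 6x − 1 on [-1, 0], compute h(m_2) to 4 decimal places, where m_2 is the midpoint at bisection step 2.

0.7031

m = -0.5, h(m) = 2.625 (+); new bracket [-0.5, 0]
m = -0.25, h(m) = 0.703125 (+); new bracket [-0.25, 0]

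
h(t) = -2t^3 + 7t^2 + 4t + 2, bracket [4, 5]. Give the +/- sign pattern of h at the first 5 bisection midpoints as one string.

t = 4.5 gives h = -20.5, negative; keep [4, 4.5]
t = 4.25 gives h = -8.09375, negative; keep [4, 4.25]
t = 4.125 gives h = -2.769531, negative; keep [4, 4.125]
t = 4.0625 gives h = -0.3169, negative; keep [4, 4.0625]
t = 4.03125 gives h = 0.8583, positive; keep [4.03125, 4.0625]

----+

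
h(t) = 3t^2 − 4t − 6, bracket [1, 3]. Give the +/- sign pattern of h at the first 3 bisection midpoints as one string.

-++

midpoint 2: h = -2 < 0 → [2, 3]
midpoint 2.5: h = 2.75 > 0 → [2, 2.5]
midpoint 2.25: h = 0.1875 > 0 → [2, 2.25]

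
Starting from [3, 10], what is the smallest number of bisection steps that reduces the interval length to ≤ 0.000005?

21

Width after n steps is 7/2^n. Need 2^n ≥ 7/0.000005 = 1400000.
2^20 = 1048576 < 1400000 ≤ 2^21 = 2097152, so n = 21.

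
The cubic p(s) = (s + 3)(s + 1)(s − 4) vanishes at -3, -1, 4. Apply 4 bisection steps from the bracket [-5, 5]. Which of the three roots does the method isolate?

midpoint 0: p = -12 < 0 → [0, 5]
midpoint 2.5: p = -28.875 < 0 → [2.5, 5]
midpoint 3.75: p = -8.015625 < 0 → [3.75, 5]
midpoint 4.375: p = 14.8652 > 0 → [3.75, 4.375]

4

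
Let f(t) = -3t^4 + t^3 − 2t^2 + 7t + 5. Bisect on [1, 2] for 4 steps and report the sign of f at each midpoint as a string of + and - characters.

midpoint 1.5: f = -0.8125 < 0 → [1, 1.5]
midpoint 1.25: f = 5.253906 > 0 → [1.25, 1.5]
midpoint 1.375: f = 2.719971 > 0 → [1.375, 1.5]
midpoint 1.4375: f = 1.09 > 0 → [1.4375, 1.5]

-+++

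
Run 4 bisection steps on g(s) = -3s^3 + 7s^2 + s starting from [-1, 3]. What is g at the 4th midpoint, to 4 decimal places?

midpoint 1: g = 5 > 0 → [1, 3]
midpoint 2: g = 6 > 0 → [2, 3]
midpoint 2.5: g = -0.625 < 0 → [2, 2.5]
midpoint 2.25: g = 3.5156 > 0 → [2.25, 2.5]

3.5156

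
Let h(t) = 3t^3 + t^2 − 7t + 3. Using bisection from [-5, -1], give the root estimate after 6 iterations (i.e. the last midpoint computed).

-1.8125

m = -3, h(m) = -48 (−); new bracket [-3, -1]
m = -2, h(m) = -3 (−); new bracket [-2, -1]
m = -1.5, h(m) = 5.625 (+); new bracket [-2, -1.5]
m = -1.75, h(m) = 2.2344 (+); new bracket [-2, -1.75]
m = -1.875, h(m) = -0.1348 (−); new bracket [-1.875, -1.75]
m = -1.8125, h(m) = 1.1096 (+); new bracket [-1.875, -1.8125]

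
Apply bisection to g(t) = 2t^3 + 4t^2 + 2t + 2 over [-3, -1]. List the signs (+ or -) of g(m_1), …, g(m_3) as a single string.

t = -2 gives g = -2, negative; keep [-2, -1]
t = -1.5 gives g = 1.25, positive; keep [-2, -1.5]
t = -1.75 gives g = 0.03125, positive; keep [-2, -1.75]

-++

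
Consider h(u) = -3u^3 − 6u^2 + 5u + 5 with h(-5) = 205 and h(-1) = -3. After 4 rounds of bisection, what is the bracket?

midpoint -3: h = 17 > 0 → [-3, -1]
midpoint -2: h = -5 < 0 → [-3, -2]
midpoint -2.5: h = 1.875 > 0 → [-2.5, -2]
midpoint -2.25: h = -2.4531 < 0 → [-2.5, -2.25]

[-2.5, -2.25]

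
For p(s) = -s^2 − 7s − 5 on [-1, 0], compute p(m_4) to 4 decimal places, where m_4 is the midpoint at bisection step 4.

0.0273

m = -0.5, p(m) = -1.75 (−); new bracket [-1, -0.5]
m = -0.75, p(m) = -0.3125 (−); new bracket [-1, -0.75]
m = -0.875, p(m) = 0.359375 (+); new bracket [-0.875, -0.75]
m = -0.8125, p(m) = 0.0273 (+); new bracket [-0.8125, -0.75]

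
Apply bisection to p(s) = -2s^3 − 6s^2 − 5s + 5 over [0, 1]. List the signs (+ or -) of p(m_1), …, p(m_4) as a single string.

+---

m = 0.5, p(m) = 0.75 (+); new bracket [0.5, 1]
m = 0.75, p(m) = -2.96875 (−); new bracket [0.5, 0.75]
m = 0.625, p(m) = -0.957031 (−); new bracket [0.5, 0.625]
m = 0.5625, p(m) = -0.0669 (−); new bracket [0.5, 0.5625]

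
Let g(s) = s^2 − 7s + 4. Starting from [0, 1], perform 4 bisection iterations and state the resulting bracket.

m = 0.5, g(m) = 0.75 (+); new bracket [0.5, 1]
m = 0.75, g(m) = -0.6875 (−); new bracket [0.5, 0.75]
m = 0.625, g(m) = 0.015625 (+); new bracket [0.625, 0.75]
m = 0.6875, g(m) = -0.3398 (−); new bracket [0.625, 0.6875]

[0.625, 0.6875]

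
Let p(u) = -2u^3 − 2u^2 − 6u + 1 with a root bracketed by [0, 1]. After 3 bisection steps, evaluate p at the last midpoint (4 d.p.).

0.2148

midpoint 0.5: p = -2.75 < 0 → [0, 0.5]
midpoint 0.25: p = -0.65625 < 0 → [0, 0.25]
midpoint 0.125: p = 0.214844 > 0 → [0.125, 0.25]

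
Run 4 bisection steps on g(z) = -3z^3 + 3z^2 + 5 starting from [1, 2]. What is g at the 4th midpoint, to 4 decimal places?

-0.8733

m = 1.5, g(m) = 1.625 (+); new bracket [1.5, 2]
m = 1.75, g(m) = -1.890625 (−); new bracket [1.5, 1.75]
m = 1.625, g(m) = 0.048828 (+); new bracket [1.625, 1.75]
m = 1.6875, g(m) = -0.8733 (−); new bracket [1.625, 1.6875]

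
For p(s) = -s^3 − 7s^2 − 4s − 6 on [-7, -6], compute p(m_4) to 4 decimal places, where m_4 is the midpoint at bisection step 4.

1.4084

p(-6.5) = -1.125 < 0, so the root lies in [-7, -6.5]
p(-6.75) = 9.609375 > 0, so the root lies in [-6.75, -6.5]
p(-6.625) = 4.041016 > 0, so the root lies in [-6.625, -6.5]
p(-6.5625) = 1.4084 > 0, so the root lies in [-6.5625, -6.5]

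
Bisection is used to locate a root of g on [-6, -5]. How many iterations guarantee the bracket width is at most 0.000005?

Width after n steps is 1/2^n. Need 2^n ≥ 1/0.000005 = 200000.
2^17 = 131072 < 200000 ≤ 2^18 = 262144, so n = 18.

18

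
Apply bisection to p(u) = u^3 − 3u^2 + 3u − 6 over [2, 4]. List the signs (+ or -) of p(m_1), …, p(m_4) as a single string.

u = 3 gives p = 3, positive; keep [2, 3]
u = 2.5 gives p = -1.625, negative; keep [2.5, 3]
u = 2.75 gives p = 0.359375, positive; keep [2.5, 2.75]
u = 2.625 gives p = -0.709, negative; keep [2.625, 2.75]

+-+-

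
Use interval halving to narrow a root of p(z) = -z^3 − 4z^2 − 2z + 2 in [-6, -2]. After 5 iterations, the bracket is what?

m = -4, p(m) = 10 (+); new bracket [-4, -2]
m = -3, p(m) = -1 (−); new bracket [-4, -3]
m = -3.5, p(m) = 2.875 (+); new bracket [-3.5, -3]
m = -3.25, p(m) = 0.5781 (+); new bracket [-3.25, -3]
m = -3.125, p(m) = -0.2949 (−); new bracket [-3.25, -3.125]

[-3.25, -3.125]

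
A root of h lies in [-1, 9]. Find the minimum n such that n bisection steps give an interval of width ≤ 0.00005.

Width after n steps is 10/2^n. Need 2^n ≥ 10/0.00005 = 200000.
2^17 = 131072 < 200000 ≤ 2^18 = 262144, so n = 18.

18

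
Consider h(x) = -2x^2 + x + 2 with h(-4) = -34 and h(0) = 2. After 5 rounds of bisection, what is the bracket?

[-0.875, -0.75]

m = -2, h(m) = -8 (−); new bracket [-2, 0]
m = -1, h(m) = -1 (−); new bracket [-1, 0]
m = -0.5, h(m) = 1 (+); new bracket [-1, -0.5]
m = -0.75, h(m) = 0.125 (+); new bracket [-1, -0.75]
m = -0.875, h(m) = -0.4062 (−); new bracket [-0.875, -0.75]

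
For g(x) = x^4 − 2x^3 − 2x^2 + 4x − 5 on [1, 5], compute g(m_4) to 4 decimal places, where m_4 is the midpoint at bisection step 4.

-3.2773

m = 3, g(m) = 16 (+); new bracket [1, 3]
m = 2, g(m) = -5 (−); new bracket [2, 3]
m = 2.5, g(m) = 0.3125 (+); new bracket [2, 2.5]
m = 2.25, g(m) = -3.2773 (−); new bracket [2.25, 2.5]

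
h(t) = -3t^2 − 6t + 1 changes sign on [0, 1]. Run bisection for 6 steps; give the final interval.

[0.140625, 0.15625]

m = 0.5, h(m) = -2.75 (−); new bracket [0, 0.5]
m = 0.25, h(m) = -0.6875 (−); new bracket [0, 0.25]
m = 0.125, h(m) = 0.203125 (+); new bracket [0.125, 0.25]
m = 0.1875, h(m) = -0.2305 (−); new bracket [0.125, 0.1875]
m = 0.15625, h(m) = -0.0107 (−); new bracket [0.125, 0.15625]
m = 0.140625, h(m) = 0.0969 (+); new bracket [0.140625, 0.15625]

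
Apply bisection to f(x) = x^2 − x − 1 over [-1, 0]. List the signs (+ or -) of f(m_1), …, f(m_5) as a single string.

-++--

midpoint -0.5: f = -0.25 < 0 → [-1, -0.5]
midpoint -0.75: f = 0.3125 > 0 → [-0.75, -0.5]
midpoint -0.625: f = 0.015625 > 0 → [-0.625, -0.5]
midpoint -0.5625: f = -0.1211 < 0 → [-0.625, -0.5625]
midpoint -0.59375: f = -0.0537 < 0 → [-0.625, -0.59375]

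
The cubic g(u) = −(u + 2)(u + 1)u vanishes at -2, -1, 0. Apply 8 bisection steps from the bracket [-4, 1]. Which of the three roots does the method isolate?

-2

u = -1.5 gives g = -0.375, negative; keep [-4, -1.5]
u = -2.75 gives g = 3.609375, positive; keep [-2.75, -1.5]
u = -2.125 gives g = 0.298828, positive; keep [-2.125, -1.5]
u = -1.8125 gives g = -0.2761, negative; keep [-2.125, -1.8125]
u = -1.96875 gives g = -0.0596, negative; keep [-2.125, -1.96875]
u = -2.046875 gives g = 0.1004, positive; keep [-2.046875, -1.96875]
u = -2.0078125 gives g = 0.0158, positive; keep [-2.0078125, -1.96875]
u = -1.98828125 gives g = -0.023, negative; keep [-2.0078125, -1.98828125]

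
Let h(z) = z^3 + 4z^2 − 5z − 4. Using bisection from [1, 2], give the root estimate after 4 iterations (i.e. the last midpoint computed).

z = 1.5 gives h = 0.875, positive; keep [1, 1.5]
z = 1.25 gives h = -2.046875, negative; keep [1.25, 1.5]
z = 1.375 gives h = -0.712891, negative; keep [1.375, 1.5]
z = 1.4375 gives h = 0.0486, positive; keep [1.375, 1.4375]

1.4375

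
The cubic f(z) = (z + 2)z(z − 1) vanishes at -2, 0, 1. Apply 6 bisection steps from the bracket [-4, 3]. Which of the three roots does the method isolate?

f(-0.5) = 1.125 > 0, so the root lies in [-4, -0.5]
f(-2.25) = -1.828125 < 0, so the root lies in [-2.25, -0.5]
f(-1.375) = 2.041016 > 0, so the root lies in [-2.25, -1.375]
f(-1.8125) = 0.9558 > 0, so the root lies in [-2.25, -1.8125]
f(-2.03125) = -0.1924 < 0, so the root lies in [-2.03125, -1.8125]
f(-1.921875) = 0.4387 > 0, so the root lies in [-2.03125, -1.921875]

-2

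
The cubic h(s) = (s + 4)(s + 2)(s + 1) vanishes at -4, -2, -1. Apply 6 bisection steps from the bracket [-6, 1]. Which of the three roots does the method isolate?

m = -2.5, h(m) = 1.125 (+); new bracket [-6, -2.5]
m = -4.25, h(m) = -1.828125 (−); new bracket [-4.25, -2.5]
m = -3.375, h(m) = 2.041016 (+); new bracket [-4.25, -3.375]
m = -3.8125, h(m) = 0.9558 (+); new bracket [-4.25, -3.8125]
m = -4.03125, h(m) = -0.1924 (−); new bracket [-4.03125, -3.8125]
m = -3.921875, h(m) = 0.4387 (+); new bracket [-4.03125, -3.921875]

-4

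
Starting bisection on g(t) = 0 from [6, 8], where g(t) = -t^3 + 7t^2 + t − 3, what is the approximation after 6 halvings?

g(7) = 4 > 0, so the root lies in [7, 8]
g(7.5) = -23.625 < 0, so the root lies in [7, 7.5]
g(7.25) = -8.890625 < 0, so the root lies in [7, 7.25]
g(7.125) = -2.2207 < 0, so the root lies in [7, 7.125]
g(7.0625) = 0.9451 > 0, so the root lies in [7.0625, 7.125]
g(7.09375) = -0.6239 < 0, so the root lies in [7.0625, 7.09375]

7.09375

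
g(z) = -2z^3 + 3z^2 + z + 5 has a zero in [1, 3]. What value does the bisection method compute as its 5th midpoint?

m = 2, g(m) = 3 (+); new bracket [2, 3]
m = 2.5, g(m) = -5 (−); new bracket [2, 2.5]
m = 2.25, g(m) = -0.34375 (−); new bracket [2, 2.25]
m = 2.125, g(m) = 1.4805 (+); new bracket [2.125, 2.25]
m = 2.1875, g(m) = 0.6079 (+); new bracket [2.1875, 2.25]

2.1875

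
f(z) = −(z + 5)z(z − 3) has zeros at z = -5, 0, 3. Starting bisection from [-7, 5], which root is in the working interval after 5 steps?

-5

m = -1, f(m) = -16 (−); new bracket [-7, -1]
m = -4, f(m) = -28 (−); new bracket [-7, -4]
m = -5.5, f(m) = 23.375 (+); new bracket [-5.5, -4]
m = -4.75, f(m) = -9.2031 (−); new bracket [-5.5, -4.75]
m = -5.125, f(m) = 5.2051 (+); new bracket [-5.125, -4.75]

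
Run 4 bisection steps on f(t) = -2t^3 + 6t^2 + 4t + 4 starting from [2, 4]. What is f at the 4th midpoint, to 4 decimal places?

t = 3 gives f = 16, positive; keep [3, 4]
t = 3.5 gives f = 5.75, positive; keep [3.5, 4]
t = 3.75 gives f = -2.09375, negative; keep [3.5, 3.75]
t = 3.625 gives f = 2.0742, positive; keep [3.625, 3.75]

2.0742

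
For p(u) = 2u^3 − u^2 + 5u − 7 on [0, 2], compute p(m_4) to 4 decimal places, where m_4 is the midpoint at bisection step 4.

p(1) = -1 < 0, so the root lies in [1, 2]
p(1.5) = 5 > 0, so the root lies in [1, 1.5]
p(1.25) = 1.59375 > 0, so the root lies in [1, 1.25]
p(1.125) = 0.207 > 0, so the root lies in [1, 1.125]

0.2070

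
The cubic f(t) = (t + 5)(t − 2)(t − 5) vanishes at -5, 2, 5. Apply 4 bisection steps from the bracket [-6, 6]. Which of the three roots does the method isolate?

t = 0 gives f = 50, positive; keep [-6, 0]
t = -3 gives f = 80, positive; keep [-6, -3]
t = -4.5 gives f = 30.875, positive; keep [-6, -4.5]
t = -5.25 gives f = -18.5781, negative; keep [-5.25, -4.5]

-5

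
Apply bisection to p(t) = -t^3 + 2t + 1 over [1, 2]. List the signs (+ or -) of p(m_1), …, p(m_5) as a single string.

+--++

m = 1.5, p(m) = 0.625 (+); new bracket [1.5, 2]
m = 1.75, p(m) = -0.859375 (−); new bracket [1.5, 1.75]
m = 1.625, p(m) = -0.041016 (−); new bracket [1.5, 1.625]
m = 1.5625, p(m) = 0.3103 (+); new bracket [1.5625, 1.625]
m = 1.59375, p(m) = 0.1393 (+); new bracket [1.59375, 1.625]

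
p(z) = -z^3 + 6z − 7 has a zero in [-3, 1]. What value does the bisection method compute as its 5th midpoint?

-2.875

midpoint -1: p = -12 < 0 → [-3, -1]
midpoint -2: p = -11 < 0 → [-3, -2]
midpoint -2.5: p = -6.375 < 0 → [-3, -2.5]
midpoint -2.75: p = -2.7031 < 0 → [-3, -2.75]
midpoint -2.875: p = -0.4863 < 0 → [-3, -2.875]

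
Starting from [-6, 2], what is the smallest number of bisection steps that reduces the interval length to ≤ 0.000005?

Width after n steps is 8/2^n. Need 2^n ≥ 8/0.000005 = 1600000.
2^20 = 1048576 < 1600000 ≤ 2^21 = 2097152, so n = 21.

21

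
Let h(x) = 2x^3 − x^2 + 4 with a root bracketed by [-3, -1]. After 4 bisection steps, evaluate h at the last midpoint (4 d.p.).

-0.1133

midpoint -2: h = -16 < 0 → [-2, -1]
midpoint -1.5: h = -5 < 0 → [-1.5, -1]
midpoint -1.25: h = -1.46875 < 0 → [-1.25, -1]
midpoint -1.125: h = -0.1133 < 0 → [-1.125, -1]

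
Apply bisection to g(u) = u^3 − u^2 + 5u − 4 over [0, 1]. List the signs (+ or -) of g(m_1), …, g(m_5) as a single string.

midpoint 0.5: g = -1.625 < 0 → [0.5, 1]
midpoint 0.75: g = -0.390625 < 0 → [0.75, 1]
midpoint 0.875: g = 0.279297 > 0 → [0.75, 0.875]
midpoint 0.8125: g = -0.0613 < 0 → [0.8125, 0.875]
midpoint 0.84375: g = 0.1075 > 0 → [0.8125, 0.84375]

--+-+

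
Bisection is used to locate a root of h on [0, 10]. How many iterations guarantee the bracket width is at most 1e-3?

Width after n steps is 10/2^n. Need 2^n ≥ 10/1e-3 = 10000.
2^13 = 8192 < 10000 ≤ 2^14 = 16384, so n = 14.

14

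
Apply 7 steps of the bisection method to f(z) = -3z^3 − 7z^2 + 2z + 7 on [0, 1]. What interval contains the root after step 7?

[0.9453125, 0.953125]

m = 0.5, f(m) = 5.875 (+); new bracket [0.5, 1]
m = 0.75, f(m) = 3.296875 (+); new bracket [0.75, 1]
m = 0.875, f(m) = 1.380859 (+); new bracket [0.875, 1]
m = 0.9375, f(m) = 0.2507 (+); new bracket [0.9375, 1]
m = 0.96875, f(m) = -0.3593 (−); new bracket [0.9375, 0.96875]
m = 0.953125, f(m) = -0.0505 (−); new bracket [0.9375, 0.953125]
m = 0.9453125, f(m) = 0.1011 (+); new bracket [0.9453125, 0.953125]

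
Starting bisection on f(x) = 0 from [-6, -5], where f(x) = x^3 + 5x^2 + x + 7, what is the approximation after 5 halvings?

-5.09375

f(-5.5) = -13.625 < 0, so the root lies in [-5.5, -5]
f(-5.25) = -5.140625 < 0, so the root lies in [-5.25, -5]
f(-5.125) = -1.408203 < 0, so the root lies in [-5.125, -5]
f(-5.0625) = 0.3357 > 0, so the root lies in [-5.125, -5.0625]
f(-5.09375) = -0.5262 < 0, so the root lies in [-5.09375, -5.0625]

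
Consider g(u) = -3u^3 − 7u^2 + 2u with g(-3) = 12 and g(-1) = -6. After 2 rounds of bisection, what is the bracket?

[-3, -2.5]

m = -2, g(m) = -8 (−); new bracket [-3, -2]
m = -2.5, g(m) = -1.875 (−); new bracket [-3, -2.5]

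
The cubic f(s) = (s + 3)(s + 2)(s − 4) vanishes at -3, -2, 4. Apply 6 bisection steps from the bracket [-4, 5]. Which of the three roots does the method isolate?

4

s = 0.5 gives f = -30.625, negative; keep [0.5, 5]
s = 2.75 gives f = -34.140625, negative; keep [2.75, 5]
s = 3.875 gives f = -5.048828, negative; keep [3.875, 5]
s = 4.4375 gives f = 20.947, positive; keep [3.875, 4.4375]
s = 4.15625 gives f = 6.8837, positive; keep [3.875, 4.15625]
s = 4.015625 gives f = 0.6594, positive; keep [3.875, 4.015625]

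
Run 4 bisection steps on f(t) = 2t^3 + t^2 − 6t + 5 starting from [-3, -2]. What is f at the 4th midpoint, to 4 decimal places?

-0.5103

midpoint -2.5: f = -5 < 0 → [-2.5, -2]
midpoint -2.25: f = 0.78125 > 0 → [-2.5, -2.25]
midpoint -2.375: f = -1.902344 < 0 → [-2.375, -2.25]
midpoint -2.3125: f = -0.5103 < 0 → [-2.3125, -2.25]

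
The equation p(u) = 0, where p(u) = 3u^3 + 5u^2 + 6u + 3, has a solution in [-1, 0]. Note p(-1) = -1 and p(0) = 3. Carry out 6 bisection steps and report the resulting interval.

[-0.765625, -0.75]

u = -0.5 gives p = 0.875, positive; keep [-1, -0.5]
u = -0.75 gives p = 0.046875, positive; keep [-1, -0.75]
u = -0.875 gives p = -0.431641, negative; keep [-0.875, -0.75]
u = -0.8125 gives p = -0.1833, negative; keep [-0.8125, -0.75]
u = -0.78125 gives p = -0.0663, negative; keep [-0.78125, -0.75]
u = -0.765625 gives p = -0.0092, negative; keep [-0.765625, -0.75]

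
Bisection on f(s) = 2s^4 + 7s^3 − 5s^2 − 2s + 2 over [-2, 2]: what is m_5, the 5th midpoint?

s = 0 gives f = 2, positive; keep [-2, 0]
s = -1 gives f = -6, negative; keep [-1, 0]
s = -0.5 gives f = 1, positive; keep [-1, -0.5]
s = -0.75 gives f = -1.6328, negative; keep [-0.75, -0.5]
s = -0.625 gives f = -0.1069, negative; keep [-0.625, -0.5]

-0.625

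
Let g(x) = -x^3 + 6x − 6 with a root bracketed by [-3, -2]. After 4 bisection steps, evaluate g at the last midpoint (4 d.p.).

-0.6277

x = -2.5 gives g = -5.375, negative; keep [-3, -2.5]
x = -2.75 gives g = -1.703125, negative; keep [-3, -2.75]
x = -2.875 gives g = 0.513672, positive; keep [-2.875, -2.75]
x = -2.8125 gives g = -0.6277, negative; keep [-2.875, -2.8125]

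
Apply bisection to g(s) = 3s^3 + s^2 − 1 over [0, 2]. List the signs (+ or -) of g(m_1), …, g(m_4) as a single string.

+-++

g(1) = 3 > 0, so the root lies in [0, 1]
g(0.5) = -0.375 < 0, so the root lies in [0.5, 1]
g(0.75) = 0.828125 > 0, so the root lies in [0.5, 0.75]
g(0.625) = 0.123 > 0, so the root lies in [0.5, 0.625]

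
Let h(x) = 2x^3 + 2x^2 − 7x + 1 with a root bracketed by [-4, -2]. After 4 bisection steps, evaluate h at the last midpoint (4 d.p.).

midpoint -3: h = -14 < 0 → [-3, -2]
midpoint -2.5: h = -0.25 < 0 → [-2.5, -2]
midpoint -2.25: h = 4.09375 > 0 → [-2.5, -2.25]
midpoint -2.375: h = 2.1133 > 0 → [-2.5, -2.375]

2.1133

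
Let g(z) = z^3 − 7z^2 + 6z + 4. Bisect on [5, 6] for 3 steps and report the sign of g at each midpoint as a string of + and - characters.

z = 5.5 gives g = -8.375, negative; keep [5.5, 6]
z = 5.75 gives g = -2.828125, negative; keep [5.75, 6]
z = 5.875 gives g = 0.419922, positive; keep [5.75, 5.875]

--+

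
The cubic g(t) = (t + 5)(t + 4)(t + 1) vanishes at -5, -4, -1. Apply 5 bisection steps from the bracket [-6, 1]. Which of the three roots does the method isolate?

g(-2.5) = -5.625 < 0, so the root lies in [-2.5, 1]
g(-0.75) = 3.453125 > 0, so the root lies in [-2.5, -0.75]
g(-1.625) = -5.009766 < 0, so the root lies in [-1.625, -0.75]
g(-1.1875) = -2.0105 < 0, so the root lies in [-1.1875, -0.75]
g(-0.96875) = 0.3819 > 0, so the root lies in [-1.1875, -0.96875]

-1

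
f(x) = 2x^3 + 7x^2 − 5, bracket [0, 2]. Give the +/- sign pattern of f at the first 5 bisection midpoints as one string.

f(1) = 4 > 0, so the root lies in [0, 1]
f(0.5) = -3 < 0, so the root lies in [0.5, 1]
f(0.75) = -0.21875 < 0, so the root lies in [0.75, 1]
f(0.875) = 1.6992 > 0, so the root lies in [0.75, 0.875]
f(0.8125) = 0.6938 > 0, so the root lies in [0.75, 0.8125]

+--++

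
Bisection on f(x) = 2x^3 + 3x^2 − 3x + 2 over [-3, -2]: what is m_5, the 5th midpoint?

-2.34375

midpoint -2.5: f = -3 < 0 → [-2.5, -2]
midpoint -2.25: f = 1.15625 > 0 → [-2.5, -2.25]
midpoint -2.375: f = -0.746094 < 0 → [-2.375, -2.25]
midpoint -2.3125: f = 0.2476 > 0 → [-2.375, -2.3125]
midpoint -2.34375: f = -0.2385 < 0 → [-2.34375, -2.3125]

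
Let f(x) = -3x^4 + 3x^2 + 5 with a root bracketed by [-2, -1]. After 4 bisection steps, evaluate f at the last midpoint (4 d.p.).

f(-1.5) = -3.4375 < 0, so the root lies in [-1.5, -1]
f(-1.25) = 2.363281 > 0, so the root lies in [-1.5, -1.25]
f(-1.375) = -0.051514 < 0, so the root lies in [-1.375, -1.25]
f(-1.3125) = 1.2653 > 0, so the root lies in [-1.375, -1.3125]

1.2653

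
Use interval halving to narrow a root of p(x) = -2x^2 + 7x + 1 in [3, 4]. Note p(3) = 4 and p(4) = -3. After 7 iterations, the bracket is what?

x = 3.5 gives p = 1, positive; keep [3.5, 4]
x = 3.75 gives p = -0.875, negative; keep [3.5, 3.75]
x = 3.625 gives p = 0.09375, positive; keep [3.625, 3.75]
x = 3.6875 gives p = -0.3828, negative; keep [3.625, 3.6875]
x = 3.65625 gives p = -0.1426, negative; keep [3.625, 3.65625]
x = 3.640625 gives p = -0.0239, negative; keep [3.625, 3.640625]
x = 3.6328125 gives p = 0.035, positive; keep [3.6328125, 3.640625]

[3.6328125, 3.640625]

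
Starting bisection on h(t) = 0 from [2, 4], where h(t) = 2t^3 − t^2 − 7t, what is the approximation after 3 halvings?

2.25

t = 3 gives h = 24, positive; keep [2, 3]
t = 2.5 gives h = 7.5, positive; keep [2, 2.5]
t = 2.25 gives h = 1.96875, positive; keep [2, 2.25]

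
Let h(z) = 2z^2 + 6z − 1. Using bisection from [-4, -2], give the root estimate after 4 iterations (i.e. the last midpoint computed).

-3.125

z = -3 gives h = -1, negative; keep [-4, -3]
z = -3.5 gives h = 2.5, positive; keep [-3.5, -3]
z = -3.25 gives h = 0.625, positive; keep [-3.25, -3]
z = -3.125 gives h = -0.2188, negative; keep [-3.25, -3.125]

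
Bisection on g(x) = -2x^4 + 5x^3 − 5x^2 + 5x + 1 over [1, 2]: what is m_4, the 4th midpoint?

m = 1.5, g(m) = 4 (+); new bracket [1.5, 2]
m = 1.75, g(m) = 2.476562 (+); new bracket [1.75, 2]
m = 1.875, g(m) = 1.036621 (+); new bracket [1.875, 2]
m = 1.9375, g(m) = 0.1003 (+); new bracket [1.9375, 2]

1.9375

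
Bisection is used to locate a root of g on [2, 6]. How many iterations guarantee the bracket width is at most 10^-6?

Width after n steps is 4/2^n. Need 2^n ≥ 4/10^-6 = 4000000.
2^21 = 2097152 < 4000000 ≤ 2^22 = 4194304, so n = 22.

22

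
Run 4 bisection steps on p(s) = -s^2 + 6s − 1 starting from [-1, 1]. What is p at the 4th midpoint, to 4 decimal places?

-0.2656

m = 0, p(m) = -1 (−); new bracket [0, 1]
m = 0.5, p(m) = 1.75 (+); new bracket [0, 0.5]
m = 0.25, p(m) = 0.4375 (+); new bracket [0, 0.25]
m = 0.125, p(m) = -0.2656 (−); new bracket [0.125, 0.25]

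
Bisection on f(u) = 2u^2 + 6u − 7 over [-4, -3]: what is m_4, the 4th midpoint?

-3.9375

u = -3.5 gives f = -3.5, negative; keep [-4, -3.5]
u = -3.75 gives f = -1.375, negative; keep [-4, -3.75]
u = -3.875 gives f = -0.21875, negative; keep [-4, -3.875]
u = -3.9375 gives f = 0.3828, positive; keep [-3.9375, -3.875]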